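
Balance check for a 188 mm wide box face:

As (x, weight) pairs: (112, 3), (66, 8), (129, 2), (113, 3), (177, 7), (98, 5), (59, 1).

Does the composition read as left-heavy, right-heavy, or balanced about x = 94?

right-heavy

Weights sum to 3 + 8 + 2 + 3 + 7 + 5 + 1 = 29.
x: (3·112 + 8·66 + 2·129 + 3·113 + 7·177 + 5·98 + 1·59) / 29 = 3249 / 29 ≈ 112.03
112.0 vs midline 94 → right-heavy.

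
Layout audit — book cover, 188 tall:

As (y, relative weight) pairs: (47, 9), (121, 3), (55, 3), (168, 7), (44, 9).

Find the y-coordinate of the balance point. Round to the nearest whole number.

y ≈ 81

Weights sum to 9 + 3 + 3 + 7 + 9 = 31.
y: (9·47 + 3·121 + 3·55 + 7·168 + 9·44) / 31 = 2523 / 31 ≈ 81.39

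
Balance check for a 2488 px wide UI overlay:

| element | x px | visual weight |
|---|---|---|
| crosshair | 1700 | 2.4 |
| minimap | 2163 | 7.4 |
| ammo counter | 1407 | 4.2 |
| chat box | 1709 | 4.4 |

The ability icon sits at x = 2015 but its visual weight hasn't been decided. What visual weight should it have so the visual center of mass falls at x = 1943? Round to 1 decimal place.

w ≈ 31.1

Known weights sum to 2.4 + 7.4 + 4.2 + 4.4 = 18.4; their moment is 2.4·1700 + 7.4·2163 + 4.2·1407 + 4.4·1709 = 33515.2.
Set Σw·x/Σw = 1943: (33515.2 + 2015w) = 1943·(18.4 + w).
So w = (1943·18.4 − 33515.2)/(2015 − 1943) = 2236.0/72 ≈ 31.06.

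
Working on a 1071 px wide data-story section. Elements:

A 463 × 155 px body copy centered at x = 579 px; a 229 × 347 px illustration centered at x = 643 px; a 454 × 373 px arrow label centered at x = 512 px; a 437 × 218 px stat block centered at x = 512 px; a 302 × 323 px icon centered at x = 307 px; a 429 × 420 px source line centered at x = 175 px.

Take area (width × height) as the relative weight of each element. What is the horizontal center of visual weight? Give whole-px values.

Areas → weights: body copy 463·155 = 71765, illustration 229·347 = 79463, arrow label 454·373 = 169342, stat block 437·218 = 95266, icon 302·323 = 97546, source line 429·420 = 180180; Σw = 693562.
Σw·x = 289604062; x̄ = 289604062/693562 ≈ 417.56.

x ≈ 418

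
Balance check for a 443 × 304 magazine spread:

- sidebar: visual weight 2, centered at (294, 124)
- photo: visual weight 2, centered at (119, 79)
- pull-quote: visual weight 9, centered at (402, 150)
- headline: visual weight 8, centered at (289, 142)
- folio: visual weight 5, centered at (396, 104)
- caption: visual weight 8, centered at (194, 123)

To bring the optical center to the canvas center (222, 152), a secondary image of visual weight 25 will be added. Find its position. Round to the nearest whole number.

With the secondary image, Σw becomes 2 + 2 + 9 + 8 + 5 + 8 + 25 = 59.
Along x: (10288 + 25·x) / 59 = 222 (existing moment 2·294 + 2·119 + 9·402 + 8·289 + 5·396 + 8·194 = 10288) ⇒ x = (13098 − 10288) / 25 ≈ 112.40.
Along y: (4396 + 25·y) / 59 = 152 (existing moment 2·124 + 2·79 + 9·150 + 8·142 + 5·104 + 8·123 = 4396) ⇒ y = (8968 − 4396) / 25 ≈ 182.88.

(112, 183)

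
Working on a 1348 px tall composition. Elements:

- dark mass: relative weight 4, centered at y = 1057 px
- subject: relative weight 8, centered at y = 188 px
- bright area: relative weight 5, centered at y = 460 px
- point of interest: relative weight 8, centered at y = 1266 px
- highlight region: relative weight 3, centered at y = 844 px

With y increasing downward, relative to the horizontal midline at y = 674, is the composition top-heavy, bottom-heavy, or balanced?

bottom-heavy

Σw = 4 + 8 + 5 + 8 + 3 = 28.
y: (4·1057 + 8·188 + 5·460 + 8·1266 + 3·844) / 28 = 20692 / 28 ≈ 739.00
739.0 vs midline 674 → bottom-heavy.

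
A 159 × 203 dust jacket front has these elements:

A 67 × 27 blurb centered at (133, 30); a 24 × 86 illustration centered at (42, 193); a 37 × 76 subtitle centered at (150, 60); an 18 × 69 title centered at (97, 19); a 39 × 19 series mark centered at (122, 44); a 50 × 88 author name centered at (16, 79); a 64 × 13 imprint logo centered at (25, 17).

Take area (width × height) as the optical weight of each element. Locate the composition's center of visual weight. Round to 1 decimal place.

Areas: blurb 67·27 = 1809, illustration 24·86 = 2064, subtitle 37·76 = 2812, title 18·69 = 1242, series mark 39·19 = 741, author name 50·88 = 4400, imprint logo 64·13 = 832. Total weight = 13900.
x: moment 1051161 / weight 13900 ≈ 75.62
Σw·y = 1039288; ȳ = 1039288/13900 ≈ 74.77.

(75.6, 74.8)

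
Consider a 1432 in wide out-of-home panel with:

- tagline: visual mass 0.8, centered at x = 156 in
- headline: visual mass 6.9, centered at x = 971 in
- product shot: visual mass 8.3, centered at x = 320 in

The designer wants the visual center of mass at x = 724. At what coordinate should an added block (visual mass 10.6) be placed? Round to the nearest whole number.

With the added block, Σw becomes 0.8 + 6.9 + 8.3 + 10.6 = 26.6.
Along x: (9480.7 + 10.6·x) / 26.6 = 724 (existing moment 0.8·156 + 6.9·971 + 8.3·320 = 9480.7) ⇒ x = (19258.4 − 9480.7) / 10.6 ≈ 922.42.

x ≈ 922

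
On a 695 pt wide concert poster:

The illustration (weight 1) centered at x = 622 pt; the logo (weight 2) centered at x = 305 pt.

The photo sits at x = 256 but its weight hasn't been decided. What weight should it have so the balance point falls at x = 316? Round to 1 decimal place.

w ≈ 4.7

Existing Σw = 3 (1 + 2); existing moment 1·622 + 2·305 = 1232.
Balance at x = 316 requires (1232 + w·256) / (3 + w) = 316.
Rearranging, w·(256 − 316) = 316·3 − 1232 = -284, so w ≈ -284/-60 = 4.73.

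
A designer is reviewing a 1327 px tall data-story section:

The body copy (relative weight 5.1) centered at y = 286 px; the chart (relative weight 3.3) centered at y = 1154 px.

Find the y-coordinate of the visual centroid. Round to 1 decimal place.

Σw = 5.1 + 3.3 = 8.4.
y-moment: 5.1·286 + 3.3·1154 = 5266.8; centroid 5266.8/8.4 ≈ 627.00.

y ≈ 627.0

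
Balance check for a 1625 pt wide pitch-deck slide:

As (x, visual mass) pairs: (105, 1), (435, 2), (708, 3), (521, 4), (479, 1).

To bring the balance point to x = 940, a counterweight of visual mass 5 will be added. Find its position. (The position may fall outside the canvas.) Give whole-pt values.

After adding the counterweight, total weight = 1 + 2 + 3 + 4 + 1 + 5 = 16.
x: need Σw·x = 16·940 = 15040. Existing = 1·105 + 2·435 + 3·708 + 4·521 + 1·479 = 5662. Remainder 9378 / 5 ≈ 1875.60.

x ≈ 1876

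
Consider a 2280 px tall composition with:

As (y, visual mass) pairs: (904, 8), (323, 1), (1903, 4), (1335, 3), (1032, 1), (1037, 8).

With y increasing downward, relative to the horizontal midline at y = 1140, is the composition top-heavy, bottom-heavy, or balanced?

balanced

Weights sum to 8 + 1 + 4 + 3 + 1 + 8 = 25.
y: (8·904 + 1·323 + 4·1903 + 3·1335 + 1·1032 + 8·1037) / 25 = 28500 / 25 ≈ 1140.00
The centroid 1140.00 matches the midline at 1140, so the layout is balanced.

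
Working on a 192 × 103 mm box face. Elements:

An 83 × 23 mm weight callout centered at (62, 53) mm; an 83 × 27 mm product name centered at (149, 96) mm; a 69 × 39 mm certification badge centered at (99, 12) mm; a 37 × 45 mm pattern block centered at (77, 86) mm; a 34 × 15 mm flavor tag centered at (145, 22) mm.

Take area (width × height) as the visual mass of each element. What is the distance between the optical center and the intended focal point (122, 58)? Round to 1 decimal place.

≈ 20.0 mm

Areas → weights: weight callout 83·23 = 1909, product name 83·27 = 2241, certification badge 69·39 = 2691, pattern block 37·45 = 1665, flavor tag 34·15 = 510; Σw = 9016.
x-moment: 1909·62 + 2241·149 + 2691·99 + 1665·77 + 510·145 = 920831; centroid 920831/9016 ≈ 102.13.
y-moment: 1909·53 + 2241·96 + 2691·12 + 1665·86 + 510·22 = 503015; centroid 503015/9016 ≈ 55.79.
From (122, 58): dx = -19.87, dy = -2.21, so the distance is √(dx²+dy²) ≈ 19.99.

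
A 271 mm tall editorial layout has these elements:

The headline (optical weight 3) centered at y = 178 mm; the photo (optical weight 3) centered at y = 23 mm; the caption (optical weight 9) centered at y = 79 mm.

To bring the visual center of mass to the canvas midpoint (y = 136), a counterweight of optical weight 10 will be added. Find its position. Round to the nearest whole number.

New total weight: (3 + 3 + 9) + 10 = 25.
y: target moment 25×136 = 3400; current 3·178 + 3·23 + 9·79 = 1314; the counterweight supplies 2086, so y = 2086/10 ≈ 208.60.

y ≈ 209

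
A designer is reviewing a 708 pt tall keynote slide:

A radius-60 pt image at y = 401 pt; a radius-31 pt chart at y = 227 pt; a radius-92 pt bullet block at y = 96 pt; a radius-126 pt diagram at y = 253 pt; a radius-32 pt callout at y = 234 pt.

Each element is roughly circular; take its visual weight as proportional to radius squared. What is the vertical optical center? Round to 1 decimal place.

y ≈ 224.9

r² weights: image 60² = 3600, chart 31² = 961, bullet block 92² = 8464, diagram 126² = 15876, callout 32² = 1024. Total = 29925.
y-moment: 3600·401 + 961·227 + 8464·96 + 15876·253 + 1024·234 = 6730535; centroid 6730535/29925 ≈ 224.91.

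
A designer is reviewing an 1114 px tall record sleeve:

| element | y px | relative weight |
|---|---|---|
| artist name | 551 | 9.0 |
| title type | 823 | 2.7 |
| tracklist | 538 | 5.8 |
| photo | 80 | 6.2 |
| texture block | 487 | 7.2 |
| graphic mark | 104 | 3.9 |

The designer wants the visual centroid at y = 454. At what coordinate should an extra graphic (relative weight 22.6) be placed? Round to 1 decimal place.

With the extra graphic, Σw becomes 9.0 + 2.7 + 5.8 + 6.2 + 7.2 + 3.9 + 22.6 = 57.4.
Along y: (14709.5 + 22.6·y) / 57.4 = 454 (existing moment 9.0·551 + 2.7·823 + 5.8·538 + 6.2·80 + 7.2·487 + 3.9·104 = 14709.5) ⇒ y = (26059.6 − 14709.5) / 22.6 ≈ 502.22.

y ≈ 502.2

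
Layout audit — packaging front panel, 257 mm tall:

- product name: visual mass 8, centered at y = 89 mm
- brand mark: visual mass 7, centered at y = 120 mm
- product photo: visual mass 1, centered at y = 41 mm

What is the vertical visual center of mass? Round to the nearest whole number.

Weights sum to 8 + 7 + 1 = 16.
Σw·y = 8·89 + 7·120 + 1·41 = 1593, so ȳ = 1593/16 ≈ 99.56.

y ≈ 100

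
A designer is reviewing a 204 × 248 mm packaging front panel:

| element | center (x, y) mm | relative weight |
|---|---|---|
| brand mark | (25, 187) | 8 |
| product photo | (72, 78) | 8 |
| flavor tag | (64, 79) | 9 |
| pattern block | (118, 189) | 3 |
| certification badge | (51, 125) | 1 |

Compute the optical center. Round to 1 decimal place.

(60.6, 121.5)

Σw = 8 + 8 + 9 + 3 + 1 = 29.
Σw·x = 8·25 + 8·72 + 9·64 + 3·118 + 1·51 = 1757, so x̄ = 1757/29 ≈ 60.59.
Σw·y = 8·187 + 8·78 + 9·79 + 3·189 + 1·125 = 3523, so ȳ = 3523/29 ≈ 121.48.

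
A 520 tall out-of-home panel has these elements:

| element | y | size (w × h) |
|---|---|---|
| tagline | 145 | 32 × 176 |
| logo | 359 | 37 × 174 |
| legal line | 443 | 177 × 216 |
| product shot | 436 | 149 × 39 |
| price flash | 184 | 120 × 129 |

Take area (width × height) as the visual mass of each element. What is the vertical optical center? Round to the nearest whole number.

y ≈ 355

Taking area as weight: tagline 32·176 = 5632, logo 37·174 = 6438, legal line 177·216 = 38232, product shot 149·39 = 5811, price flash 120·129 = 15480. Sum 71593.
Σw·y = 5632·145 + 6438·359 + 38232·443 + 5811·436 + 15480·184 = 25446574, so ȳ = 25446574/71593 ≈ 355.43.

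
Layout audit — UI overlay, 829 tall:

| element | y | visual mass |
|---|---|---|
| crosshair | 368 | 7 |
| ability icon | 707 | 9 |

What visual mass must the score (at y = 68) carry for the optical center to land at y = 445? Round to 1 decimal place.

Fixed elements: Σw = 7 + 9 = 16, Σw·y = 7·368 + 9·707 = 8939.
Set Σw·y/Σw = 445: (8939 + 68w) = 445·(16 + w).
Rearranging, w·(68 − 445) = 445·16 − 8939 = -1819, so w ≈ -1819/-377 = 4.82.

w ≈ 4.8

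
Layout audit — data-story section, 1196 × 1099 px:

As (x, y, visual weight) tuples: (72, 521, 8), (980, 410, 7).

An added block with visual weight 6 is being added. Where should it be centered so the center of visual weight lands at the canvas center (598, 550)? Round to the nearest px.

With the added block, Σw becomes 8 + 7 + 6 = 21.
x: target moment 21×598 = 12558; current 8·72 + 7·980 = 7436; the added block supplies 5122, so x = 5122/6 ≈ 853.67.
y: target moment 21×550 = 11550; current 8·521 + 7·410 = 7038; the added block supplies 4512, so y = 4512/6 ≈ 752.00.

(854, 752)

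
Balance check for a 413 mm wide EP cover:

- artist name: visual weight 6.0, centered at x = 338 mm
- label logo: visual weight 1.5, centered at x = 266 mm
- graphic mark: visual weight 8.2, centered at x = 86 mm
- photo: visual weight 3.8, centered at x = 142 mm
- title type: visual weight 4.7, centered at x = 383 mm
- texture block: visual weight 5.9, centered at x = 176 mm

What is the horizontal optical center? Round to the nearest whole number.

Weights sum to 6.0 + 1.5 + 8.2 + 3.8 + 4.7 + 5.9 = 30.1.
Σw·x = 6510.3; x̄ = 6510.3/30.1 ≈ 216.29.

x ≈ 216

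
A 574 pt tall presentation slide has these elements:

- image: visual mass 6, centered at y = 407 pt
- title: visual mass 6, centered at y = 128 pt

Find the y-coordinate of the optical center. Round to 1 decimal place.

y ≈ 267.5

Weights sum to 6 + 6 = 12.
y-moment: 6·407 + 6·128 = 3210; centroid 3210/12 ≈ 267.50.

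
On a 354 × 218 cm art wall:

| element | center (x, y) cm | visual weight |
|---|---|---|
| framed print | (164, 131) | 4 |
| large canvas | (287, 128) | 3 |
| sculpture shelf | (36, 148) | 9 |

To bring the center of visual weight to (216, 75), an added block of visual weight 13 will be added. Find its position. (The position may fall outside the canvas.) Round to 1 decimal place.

(340.2, -5.0)

New total weight: (4 + 3 + 9) + 13 = 29.
Along x: (1841 + 13·x) / 29 = 216 (existing moment 4·164 + 3·287 + 9·36 = 1841) ⇒ x = (6264 − 1841) / 13 ≈ 340.23.
Along y: (2240 + 13·y) / 29 = 75 (existing moment 4·131 + 3·128 + 9·148 = 2240) ⇒ y = (2175 − 2240) / 13 ≈ -5.00.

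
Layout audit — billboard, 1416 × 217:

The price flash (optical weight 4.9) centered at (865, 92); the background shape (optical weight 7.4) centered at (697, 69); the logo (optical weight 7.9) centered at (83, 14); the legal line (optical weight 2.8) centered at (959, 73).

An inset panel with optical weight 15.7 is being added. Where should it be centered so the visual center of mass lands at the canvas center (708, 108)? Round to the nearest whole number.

(934, 185)

New total weight: (4.9 + 7.4 + 7.9 + 2.8) + 15.7 = 38.7.
Along x: (12737.2 + 15.7·x) / 38.7 = 708 (existing moment 4.9·865 + 7.4·697 + 7.9·83 + 2.8·959 = 12737.2) ⇒ x = (27399.6 − 12737.2) / 15.7 ≈ 933.91.
Along y: (1276.4 + 15.7·y) / 38.7 = 108 (existing moment 4.9·92 + 7.4·69 + 7.9·14 + 2.8·73 = 1276.4) ⇒ y = (4179.6 − 1276.4) / 15.7 ≈ 184.92.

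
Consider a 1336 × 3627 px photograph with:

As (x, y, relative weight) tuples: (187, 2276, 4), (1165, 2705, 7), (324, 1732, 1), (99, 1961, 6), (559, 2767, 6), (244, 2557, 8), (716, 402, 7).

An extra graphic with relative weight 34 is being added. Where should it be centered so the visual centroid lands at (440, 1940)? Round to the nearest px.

(352, 1771)

New total weight: (4 + 7 + 1 + 6 + 6 + 8 + 7) + 34 = 73.
x: need Σw·x = 73·440 = 32120. Existing = 4·187 + 7·1165 + 1·324 + 6·99 + 6·559 + 8·244 + 7·716 = 20139. Remainder 11981 / 34 ≈ 352.38.
y: need Σw·y = 73·1940 = 141620. Existing = 4·2276 + 7·2705 + 1·1732 + 6·1961 + 6·2767 + 8·2557 + 7·402 = 81409. Remainder 60211 / 34 ≈ 1770.91.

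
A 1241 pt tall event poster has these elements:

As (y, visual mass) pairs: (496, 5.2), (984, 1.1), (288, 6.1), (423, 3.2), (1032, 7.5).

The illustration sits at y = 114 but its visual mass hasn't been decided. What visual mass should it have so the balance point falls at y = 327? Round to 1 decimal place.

Known weights sum to 5.2 + 1.1 + 6.1 + 3.2 + 7.5 = 23.1; their moment is 5.2·496 + 1.1·984 + 6.1·288 + 3.2·423 + 7.5·1032 = 14512.0.
Balance at y = 327 requires (14512.0 + w·114) / (23.1 + w) = 327.
Solving: w = (327·23.1 − 14512.0) / (114 − 327) = -6958.3 / -213 ≈ 32.67.

w ≈ 32.7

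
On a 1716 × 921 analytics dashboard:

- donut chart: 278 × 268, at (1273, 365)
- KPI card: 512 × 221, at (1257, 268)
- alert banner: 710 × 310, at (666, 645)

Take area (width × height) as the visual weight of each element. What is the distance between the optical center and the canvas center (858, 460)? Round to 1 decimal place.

≈ 87.9

Areas → weights: donut chart 278·268 = 74504, KPI card 512·221 = 113152, alert banner 710·310 = 220100; Σw = 407756.
x-moment: 74504·1273 + 113152·1257 + 220100·666 = 383662256; centroid 383662256/407756 ≈ 940.91.
y-moment: 74504·365 + 113152·268 + 220100·645 = 199483196; centroid 199483196/407756 ≈ 489.22.
Relative to (858, 460): Δ = (82.91, 29.22); |Δ| = √(82.91² + 29.22²) ≈ 87.91.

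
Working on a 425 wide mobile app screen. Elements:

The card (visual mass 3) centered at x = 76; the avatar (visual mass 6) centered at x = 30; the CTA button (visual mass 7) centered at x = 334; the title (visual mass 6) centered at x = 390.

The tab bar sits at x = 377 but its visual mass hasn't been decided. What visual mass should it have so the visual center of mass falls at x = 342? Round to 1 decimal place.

Known weights sum to 3 + 6 + 7 + 6 = 22; their moment is 3·76 + 6·30 + 7·334 + 6·390 = 5086.
Balance at x = 342 requires (5086 + w·377) / (22 + w) = 342.
Rearranging, w·(377 − 342) = 342·22 − 5086 = 2438, so w ≈ 2438/35 = 69.66.

w ≈ 69.7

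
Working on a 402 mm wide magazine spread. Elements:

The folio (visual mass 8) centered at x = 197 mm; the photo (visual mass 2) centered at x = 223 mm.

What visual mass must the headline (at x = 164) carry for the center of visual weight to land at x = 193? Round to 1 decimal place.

Existing Σw = 10 (8 + 2); existing moment 8·197 + 2·223 = 2022.
Balance at x = 193 requires (2022 + w·164) / (10 + w) = 193.
So w = (193·10 − 2022)/(164 − 193) = -92/-29 ≈ 3.17.

w ≈ 3.2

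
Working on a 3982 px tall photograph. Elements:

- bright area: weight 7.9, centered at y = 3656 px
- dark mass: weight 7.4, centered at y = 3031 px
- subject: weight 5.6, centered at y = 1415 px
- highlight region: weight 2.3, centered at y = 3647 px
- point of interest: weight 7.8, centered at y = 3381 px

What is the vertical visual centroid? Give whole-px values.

Total weight = 7.9 + 7.4 + 5.6 + 2.3 + 7.8 = 31.0.
y-moment: 7.9·3656 + 7.4·3031 + 5.6·1415 + 2.3·3647 + 7.8·3381 = 93995.7; centroid 93995.7/31.0 ≈ 3032.12.

y ≈ 3032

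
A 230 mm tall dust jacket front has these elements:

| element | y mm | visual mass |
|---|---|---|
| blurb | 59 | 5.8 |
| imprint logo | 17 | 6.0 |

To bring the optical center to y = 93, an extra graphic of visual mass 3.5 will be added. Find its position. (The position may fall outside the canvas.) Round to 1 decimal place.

y ≈ 279.6

New total weight: (5.8 + 6.0) + 3.5 = 15.3.
y: target moment 15.3×93 = 1422.9; current 5.8·59 + 6.0·17 = 444.2; the extra graphic supplies 978.7, so y = 978.7/3.5 ≈ 279.63.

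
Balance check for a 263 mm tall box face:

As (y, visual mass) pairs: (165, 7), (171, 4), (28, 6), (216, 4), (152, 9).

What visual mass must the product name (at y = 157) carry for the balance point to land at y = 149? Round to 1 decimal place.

Fixed elements: Σw = 7 + 4 + 6 + 4 + 9 = 30, Σw·y = 7·165 + 4·171 + 6·28 + 4·216 + 9·152 = 4239.
Set Σw·y/Σw = 149: (4239 + 157w) = 149·(30 + w).
So w = (149·30 − 4239)/(157 − 149) = 231/8 ≈ 28.87.

w ≈ 28.9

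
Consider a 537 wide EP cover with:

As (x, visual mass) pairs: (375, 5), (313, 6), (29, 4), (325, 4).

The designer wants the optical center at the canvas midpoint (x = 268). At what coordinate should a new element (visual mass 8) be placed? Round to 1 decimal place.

With the new element, Σw becomes 5 + 6 + 4 + 4 + 8 = 27.
x: need Σw·x = 27·268 = 7236. Existing = 5·375 + 6·313 + 4·29 + 4·325 = 5169. Remainder 2067 / 8 ≈ 258.38.

x ≈ 258.4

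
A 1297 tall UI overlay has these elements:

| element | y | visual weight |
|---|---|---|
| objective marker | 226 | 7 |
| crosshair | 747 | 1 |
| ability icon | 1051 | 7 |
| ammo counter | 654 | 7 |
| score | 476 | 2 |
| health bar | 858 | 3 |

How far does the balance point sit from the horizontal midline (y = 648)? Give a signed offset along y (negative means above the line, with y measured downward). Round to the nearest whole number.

≈ 11

Weights sum to 7 + 1 + 7 + 7 + 2 + 3 = 27.
Σw·y = 7·226 + 1·747 + 7·1051 + 7·654 + 2·476 + 3·858 = 17790, so ȳ = 17790/27 ≈ 658.89.
Offset from y = 648: 658.89 − 648 ≈ 10.89.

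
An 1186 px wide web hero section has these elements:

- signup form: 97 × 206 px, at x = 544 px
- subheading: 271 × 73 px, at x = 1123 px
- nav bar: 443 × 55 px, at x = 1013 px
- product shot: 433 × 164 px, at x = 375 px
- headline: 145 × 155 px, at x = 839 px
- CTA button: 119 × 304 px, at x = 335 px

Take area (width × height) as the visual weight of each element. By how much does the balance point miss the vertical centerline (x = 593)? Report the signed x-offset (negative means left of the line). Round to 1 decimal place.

Areas: signup form 97·206 = 19982, subheading 271·73 = 19783, nav bar 443·55 = 24365, product shot 433·164 = 71012, headline 145·155 = 22475, CTA button 119·304 = 36176. Total weight = 193793.
Σw·x = 19982·544 + 19783·1123 + 24365·1013 + 71012·375 + 22475·839 + 36176·335 = 115373247, so x̄ = 115373247/193793 ≈ 595.34.
Offset from x = 593: 595.34 − 593 ≈ 2.34.

≈ 2.3 px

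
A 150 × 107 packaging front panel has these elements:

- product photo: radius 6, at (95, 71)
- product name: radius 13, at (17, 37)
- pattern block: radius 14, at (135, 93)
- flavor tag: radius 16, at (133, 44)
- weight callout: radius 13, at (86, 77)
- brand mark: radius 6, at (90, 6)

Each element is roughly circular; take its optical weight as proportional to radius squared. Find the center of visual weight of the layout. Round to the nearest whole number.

Weights ∝ r²: product photo 6² = 36, product name 13² = 169, pattern block 14² = 196, flavor tag 16² = 256, weight callout 13² = 169, brand mark 6² = 36; Σw = 862.
x: (36·95 + 169·17 + 196·135 + 256·133 + 169·86 + 36·90) / 862 = 84575 / 862 ≈ 98.11
y: (36·71 + 169·37 + 196·93 + 256·44 + 169·77 + 36·6) / 862 = 51530 / 862 ≈ 59.78

(98, 60)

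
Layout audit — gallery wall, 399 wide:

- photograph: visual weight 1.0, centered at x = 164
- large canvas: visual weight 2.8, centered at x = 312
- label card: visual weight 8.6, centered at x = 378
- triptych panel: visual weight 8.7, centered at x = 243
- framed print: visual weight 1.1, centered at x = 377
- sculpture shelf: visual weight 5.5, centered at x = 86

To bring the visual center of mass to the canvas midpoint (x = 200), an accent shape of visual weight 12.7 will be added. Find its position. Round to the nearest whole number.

x ≈ 62

With the accent shape, Σw becomes 1.0 + 2.8 + 8.6 + 8.7 + 1.1 + 5.5 + 12.7 = 40.4.
x: target moment 40.4×200 = 8080.0; current 1.0·164 + 2.8·312 + 8.6·378 + 8.7·243 + 1.1·377 + 5.5·86 = 7290.2; the accent shape supplies 789.8, so x = 789.8/12.7 ≈ 62.19.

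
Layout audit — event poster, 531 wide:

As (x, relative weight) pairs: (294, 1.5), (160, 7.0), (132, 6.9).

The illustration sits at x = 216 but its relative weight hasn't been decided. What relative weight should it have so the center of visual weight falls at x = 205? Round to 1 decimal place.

w ≈ 62.3

Known weights sum to 1.5 + 7.0 + 6.9 = 15.4; their moment is 1.5·294 + 7.0·160 + 6.9·132 = 2471.8.
Set Σw·x/Σw = 205: (2471.8 + 216w) = 205·(15.4 + w).
Rearranging, w·(216 − 205) = 205·15.4 − 2471.8 = 685.2, so w ≈ 685.2/11 = 62.29.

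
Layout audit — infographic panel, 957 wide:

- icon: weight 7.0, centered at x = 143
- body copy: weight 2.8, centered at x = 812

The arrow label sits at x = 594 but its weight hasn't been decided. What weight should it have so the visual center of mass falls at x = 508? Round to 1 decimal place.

Known weights sum to 7.0 + 2.8 = 9.8; their moment is 7.0·143 + 2.8·812 = 3274.6.
Balance at x = 508 requires (3274.6 + w·594) / (9.8 + w) = 508.
So w = (508·9.8 − 3274.6)/(594 − 508) = 1703.8/86 ≈ 19.81.

w ≈ 19.8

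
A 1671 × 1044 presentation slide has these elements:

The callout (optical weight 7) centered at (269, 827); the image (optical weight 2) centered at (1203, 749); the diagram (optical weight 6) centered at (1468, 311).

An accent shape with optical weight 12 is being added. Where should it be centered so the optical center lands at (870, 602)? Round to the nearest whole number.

With the accent shape, Σw becomes 7 + 2 + 6 + 12 = 27.
x: target moment 27×870 = 23490; current 7·269 + 2·1203 + 6·1468 = 13097; the accent shape supplies 10393, so x = 10393/12 ≈ 866.08.
y: target moment 27×602 = 16254; current 7·827 + 2·749 + 6·311 = 9153; the accent shape supplies 7101, so y = 7101/12 ≈ 591.75.

(866, 592)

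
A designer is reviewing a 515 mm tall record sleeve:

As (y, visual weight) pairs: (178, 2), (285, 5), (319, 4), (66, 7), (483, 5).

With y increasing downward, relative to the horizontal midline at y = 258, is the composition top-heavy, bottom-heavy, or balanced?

balanced

Total weight = 2 + 5 + 4 + 7 + 5 = 23.
y-moment: 2·178 + 5·285 + 4·319 + 7·66 + 5·483 = 5934; centroid 5934/23 ≈ 258.00.
258.00 = 258 exactly: balanced.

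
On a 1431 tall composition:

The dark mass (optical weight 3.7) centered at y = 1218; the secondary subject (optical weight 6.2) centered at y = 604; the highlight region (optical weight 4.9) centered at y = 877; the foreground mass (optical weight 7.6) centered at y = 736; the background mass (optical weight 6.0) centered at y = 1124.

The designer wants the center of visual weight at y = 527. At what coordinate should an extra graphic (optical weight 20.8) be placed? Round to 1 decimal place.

New total weight: (3.7 + 6.2 + 4.9 + 7.6 + 6.0) + 20.8 = 49.2.
Along y: (24886.3 + 20.8·y) / 49.2 = 527 (existing moment 3.7·1218 + 6.2·604 + 4.9·877 + 7.6·736 + 6.0·1124 = 24886.3) ⇒ y = (25928.4 − 24886.3) / 20.8 ≈ 50.10.

y ≈ 50.1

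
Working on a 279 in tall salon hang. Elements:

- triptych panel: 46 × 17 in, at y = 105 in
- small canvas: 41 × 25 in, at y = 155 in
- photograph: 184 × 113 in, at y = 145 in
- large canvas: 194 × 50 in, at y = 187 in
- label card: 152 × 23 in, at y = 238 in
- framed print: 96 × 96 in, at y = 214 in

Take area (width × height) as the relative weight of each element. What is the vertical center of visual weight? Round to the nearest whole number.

y ≈ 175

Areas → weights: triptych panel 46·17 = 782, small canvas 41·25 = 1025, photograph 184·113 = 20792, large canvas 194·50 = 9700, label card 152·23 = 3496, framed print 96·96 = 9216; Σw = 45011.
y-moment: 782·105 + 1025·155 + 20792·145 + 9700·187 + 3496·238 + 9216·214 = 7873997; centroid 7873997/45011 ≈ 174.93.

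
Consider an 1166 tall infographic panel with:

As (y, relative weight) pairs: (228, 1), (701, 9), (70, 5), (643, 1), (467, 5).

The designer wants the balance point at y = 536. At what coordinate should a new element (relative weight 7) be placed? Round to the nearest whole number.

y ≈ 735

With the new element, Σw becomes 1 + 9 + 5 + 1 + 5 + 7 = 28.
Along y: (9865 + 7·y) / 28 = 536 (existing moment 1·228 + 9·701 + 5·70 + 1·643 + 5·467 = 9865) ⇒ y = (15008 − 9865) / 7 ≈ 734.71.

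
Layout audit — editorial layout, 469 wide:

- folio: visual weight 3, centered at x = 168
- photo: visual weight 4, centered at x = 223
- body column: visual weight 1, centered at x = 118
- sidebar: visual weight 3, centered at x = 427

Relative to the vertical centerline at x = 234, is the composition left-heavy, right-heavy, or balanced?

Σw = 3 + 4 + 1 + 3 = 11.
x-moment: 3·168 + 4·223 + 1·118 + 3·427 = 2795; centroid 2795/11 ≈ 254.09.
254.1 lies right of the midline 234, so the layout is right-heavy.

right-heavy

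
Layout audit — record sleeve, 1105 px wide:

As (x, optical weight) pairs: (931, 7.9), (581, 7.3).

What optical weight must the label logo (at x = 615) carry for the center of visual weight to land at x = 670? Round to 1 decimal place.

Fixed elements: Σw = 7.9 + 7.3 = 15.2, Σw·x = 7.9·931 + 7.3·581 = 11596.2.
For the centroid to hit 670: (11596.2 + w·615) / (15.2 + w) = 670.
Solving: w = (670·15.2 − 11596.2) / (615 − 670) = -1412.2 / -55 ≈ 25.68.

w ≈ 25.7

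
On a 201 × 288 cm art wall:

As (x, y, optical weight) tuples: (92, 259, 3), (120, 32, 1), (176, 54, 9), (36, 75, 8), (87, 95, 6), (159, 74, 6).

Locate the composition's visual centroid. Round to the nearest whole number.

Weights sum to 3 + 1 + 9 + 8 + 6 + 6 = 33.
x: moment 3744 / weight 33 ≈ 113.45
Σw·y = 2909; ȳ = 2909/33 ≈ 88.15.

(113, 88)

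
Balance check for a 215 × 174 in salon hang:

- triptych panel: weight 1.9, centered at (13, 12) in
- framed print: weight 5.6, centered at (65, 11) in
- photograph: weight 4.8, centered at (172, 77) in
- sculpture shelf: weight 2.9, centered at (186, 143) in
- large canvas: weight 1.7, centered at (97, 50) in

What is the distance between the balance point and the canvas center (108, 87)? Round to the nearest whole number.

≈ 31 in

Weights sum to 1.9 + 5.6 + 4.8 + 2.9 + 1.7 = 16.9.
Σw·x = 1.9·13 + 5.6·65 + 4.8·172 + 2.9·186 + 1.7·97 = 1918.6, so x̄ = 1918.6/16.9 ≈ 113.53.
Σw·y = 1.9·12 + 5.6·11 + 4.8·77 + 2.9·143 + 1.7·50 = 953.7, so ȳ = 953.7/16.9 ≈ 56.43.
From (108, 87): dx = 5.53, dy = -30.57, so the distance is √(dx²+dy²) ≈ 31.06.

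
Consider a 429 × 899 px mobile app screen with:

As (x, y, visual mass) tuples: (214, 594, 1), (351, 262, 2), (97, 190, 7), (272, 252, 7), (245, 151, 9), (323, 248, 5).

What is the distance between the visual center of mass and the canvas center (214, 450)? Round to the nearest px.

≈ 231 px

Total weight = 1 + 2 + 7 + 7 + 9 + 5 = 31.
x-moment: 1·214 + 2·351 + 7·97 + 7·272 + 9·245 + 5·323 = 7319; centroid 7319/31 ≈ 236.10.
y-moment: 1·594 + 2·262 + 7·190 + 7·252 + 9·151 + 5·248 = 6811; centroid 6811/31 ≈ 219.71.
From (214, 450): dx = 22.10, dy = -230.29, so the distance is √(dx²+dy²) ≈ 231.35.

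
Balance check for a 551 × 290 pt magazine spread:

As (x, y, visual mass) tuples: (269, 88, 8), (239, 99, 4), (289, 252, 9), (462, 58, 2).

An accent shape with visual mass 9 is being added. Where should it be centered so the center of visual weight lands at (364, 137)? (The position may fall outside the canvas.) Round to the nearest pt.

(557, 100)

New total weight: (8 + 4 + 9 + 2) + 9 = 32.
Along x: (6633 + 9·x) / 32 = 364 (existing moment 8·269 + 4·239 + 9·289 + 2·462 = 6633) ⇒ x = (11648 − 6633) / 9 ≈ 557.22.
Along y: (3484 + 9·y) / 32 = 137 (existing moment 8·88 + 4·99 + 9·252 + 2·58 = 3484) ⇒ y = (4384 − 3484) / 9 ≈ 100.00.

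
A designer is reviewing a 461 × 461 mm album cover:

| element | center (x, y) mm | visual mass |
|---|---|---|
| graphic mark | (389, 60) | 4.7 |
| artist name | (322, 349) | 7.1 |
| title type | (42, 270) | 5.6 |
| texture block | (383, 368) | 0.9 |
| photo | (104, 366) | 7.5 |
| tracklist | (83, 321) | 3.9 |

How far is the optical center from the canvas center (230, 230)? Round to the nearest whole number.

≈ 69 mm

Σw = 4.7 + 7.1 + 5.6 + 0.9 + 7.5 + 3.9 = 29.7.
x: (4.7·389 + 7.1·322 + 5.6·42 + 0.9·383 + 7.5·104 + 3.9·83) / 29.7 = 5798.1 / 29.7 ≈ 195.22
y: (4.7·60 + 7.1·349 + 5.6·270 + 0.9·368 + 7.5·366 + 3.9·321) / 29.7 = 8600.0 / 29.7 ≈ 289.56
Offset from (230, 230): Δx ≈ -34.78, Δy ≈ 59.56; distance = √(Δx² + Δy²) ≈ 68.97.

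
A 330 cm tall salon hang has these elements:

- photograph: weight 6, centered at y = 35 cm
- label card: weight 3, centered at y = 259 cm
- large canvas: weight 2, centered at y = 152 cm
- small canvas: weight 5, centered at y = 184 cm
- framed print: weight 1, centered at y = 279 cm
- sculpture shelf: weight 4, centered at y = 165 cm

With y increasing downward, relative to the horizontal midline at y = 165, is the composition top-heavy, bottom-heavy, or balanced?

Total weight = 6 + 3 + 2 + 5 + 1 + 4 = 21.
Σw·y = 3150; ȳ = 3150/21 ≈ 150.00.
Since 150.0 is above (smaller y than) 165, the composition reads top-heavy.

top-heavy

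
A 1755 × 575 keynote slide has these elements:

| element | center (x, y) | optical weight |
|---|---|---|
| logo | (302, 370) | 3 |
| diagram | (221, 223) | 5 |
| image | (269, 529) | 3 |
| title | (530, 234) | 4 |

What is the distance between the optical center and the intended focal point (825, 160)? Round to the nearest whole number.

≈ 520

Σw = 3 + 5 + 3 + 4 = 15.
Σw·x = 3·302 + 5·221 + 3·269 + 4·530 = 4938, so x̄ = 4938/15 ≈ 329.20.
Σw·y = 3·370 + 5·223 + 3·529 + 4·234 = 4748, so ȳ = 4748/15 ≈ 316.53.
Offset from (825, 160): Δx ≈ -495.80, Δy ≈ 156.53; distance = √(Δx² + Δy²) ≈ 519.92.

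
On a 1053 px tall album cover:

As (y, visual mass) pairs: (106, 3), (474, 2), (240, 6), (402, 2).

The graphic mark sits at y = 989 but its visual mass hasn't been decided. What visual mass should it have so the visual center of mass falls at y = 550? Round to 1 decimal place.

w ≈ 8.3

Known weights sum to 3 + 2 + 6 + 2 = 13; their moment is 3·106 + 2·474 + 6·240 + 2·402 = 3510.
Balance at y = 550 requires (3510 + w·989) / (13 + w) = 550.
So w = (550·13 − 3510)/(989 − 550) = 3640/439 ≈ 8.29.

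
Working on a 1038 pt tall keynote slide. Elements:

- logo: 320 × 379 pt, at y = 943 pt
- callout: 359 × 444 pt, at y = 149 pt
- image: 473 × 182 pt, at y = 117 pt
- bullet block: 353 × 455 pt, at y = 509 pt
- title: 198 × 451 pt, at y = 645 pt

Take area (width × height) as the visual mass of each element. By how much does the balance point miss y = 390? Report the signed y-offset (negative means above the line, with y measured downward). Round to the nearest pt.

Areas → weights: logo 320·379 = 121280, callout 359·444 = 159396, image 473·182 = 86086, bullet block 353·455 = 160615, title 198·451 = 89298; Σw = 616675.
y-moment: 121280·943 + 159396·149 + 86086·117 + 160615·509 + 89298·645 = 287539351; centroid 287539351/616675 ≈ 466.27.
Offset from y = 390: 466.27 − 390 ≈ 76.27.

≈ 76 pt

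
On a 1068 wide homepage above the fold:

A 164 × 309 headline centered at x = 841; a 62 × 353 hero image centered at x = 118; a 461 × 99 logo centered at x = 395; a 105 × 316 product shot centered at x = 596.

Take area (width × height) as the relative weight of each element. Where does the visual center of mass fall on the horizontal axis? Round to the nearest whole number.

Areas → weights: headline 164·309 = 50676, hero image 62·353 = 21886, logo 461·99 = 45639, product shot 105·316 = 33180; Σw = 151381.
Σw·x = 50676·841 + 21886·118 + 45639·395 + 33180·596 = 83003749, so x̄ = 83003749/151381 ≈ 548.31.

x ≈ 548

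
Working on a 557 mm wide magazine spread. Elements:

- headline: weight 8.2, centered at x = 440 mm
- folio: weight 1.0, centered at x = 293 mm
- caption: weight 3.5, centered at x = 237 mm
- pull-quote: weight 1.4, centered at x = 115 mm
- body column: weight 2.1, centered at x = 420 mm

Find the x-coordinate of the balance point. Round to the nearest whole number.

Total weight = 8.2 + 1.0 + 3.5 + 1.4 + 2.1 = 16.2.
x: (8.2·440 + 1.0·293 + 3.5·237 + 1.4·115 + 2.1·420) / 16.2 = 5773.5 / 16.2 ≈ 356.39

x ≈ 356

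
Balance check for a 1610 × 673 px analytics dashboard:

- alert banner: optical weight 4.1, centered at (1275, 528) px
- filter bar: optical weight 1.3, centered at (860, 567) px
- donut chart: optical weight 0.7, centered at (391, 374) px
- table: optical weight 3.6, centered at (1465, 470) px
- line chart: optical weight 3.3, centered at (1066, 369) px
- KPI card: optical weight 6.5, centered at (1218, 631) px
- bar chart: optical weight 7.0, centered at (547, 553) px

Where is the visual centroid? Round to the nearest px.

Weights sum to 4.1 + 1.3 + 0.7 + 3.6 + 3.3 + 6.5 + 7.0 = 26.5.
Σw·x = 27157.0; x̄ = 27157.0/26.5 ≈ 1024.79.
Σw·y = 14045.9; ȳ = 14045.9/26.5 ≈ 530.03.

(1025, 530)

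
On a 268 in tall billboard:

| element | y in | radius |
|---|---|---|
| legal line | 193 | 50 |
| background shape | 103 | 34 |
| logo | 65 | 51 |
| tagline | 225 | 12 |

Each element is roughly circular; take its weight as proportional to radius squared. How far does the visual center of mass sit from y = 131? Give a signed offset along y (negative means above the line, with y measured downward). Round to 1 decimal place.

≈ -5.5 in

Weights ∝ r²: legal line 50² = 2500, background shape 34² = 1156, logo 51² = 2601, tagline 12² = 144; Σw = 6401.
y: (2500·193 + 1156·103 + 2601·65 + 144·225) / 6401 = 803033 / 6401 ≈ 125.45
Offset from y = 131: 125.45 − 131 ≈ -5.55.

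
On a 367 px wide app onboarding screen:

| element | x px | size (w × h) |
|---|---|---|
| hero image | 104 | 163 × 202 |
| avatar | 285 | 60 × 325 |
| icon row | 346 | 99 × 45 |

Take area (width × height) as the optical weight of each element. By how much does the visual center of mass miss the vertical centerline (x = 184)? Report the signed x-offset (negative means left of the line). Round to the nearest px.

Taking area as weight: hero image 163·202 = 32926, avatar 60·325 = 19500, icon row 99·45 = 4455. Sum 56881.
x-moment: 32926·104 + 19500·285 + 4455·346 = 10523234; centroid 10523234/56881 ≈ 185.00.
Difference: 185.00 − 184 ≈ 1.00.

≈ 1 px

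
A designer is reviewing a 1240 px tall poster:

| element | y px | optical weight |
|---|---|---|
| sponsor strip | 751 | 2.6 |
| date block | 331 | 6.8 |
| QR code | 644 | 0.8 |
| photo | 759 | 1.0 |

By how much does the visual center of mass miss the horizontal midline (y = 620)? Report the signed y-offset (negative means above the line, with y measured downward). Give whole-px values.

≈ -131 px

Σw = 2.6 + 6.8 + 0.8 + 1.0 = 11.2.
y-moment: 2.6·751 + 6.8·331 + 0.8·644 + 1.0·759 = 5477.6; centroid 5477.6/11.2 ≈ 489.07.
Offset from y = 620: 489.07 − 620 ≈ -130.93.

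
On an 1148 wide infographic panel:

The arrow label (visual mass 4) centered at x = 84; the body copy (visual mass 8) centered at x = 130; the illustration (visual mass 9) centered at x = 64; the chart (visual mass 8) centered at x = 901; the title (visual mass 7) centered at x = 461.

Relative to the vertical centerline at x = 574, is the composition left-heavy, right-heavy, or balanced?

Σw = 4 + 8 + 9 + 8 + 7 = 36.
Σw·x = 4·84 + 8·130 + 9·64 + 8·901 + 7·461 = 12387, so x̄ = 12387/36 ≈ 344.08.
Since 344.1 is left of 574, the composition reads left-heavy.

left-heavy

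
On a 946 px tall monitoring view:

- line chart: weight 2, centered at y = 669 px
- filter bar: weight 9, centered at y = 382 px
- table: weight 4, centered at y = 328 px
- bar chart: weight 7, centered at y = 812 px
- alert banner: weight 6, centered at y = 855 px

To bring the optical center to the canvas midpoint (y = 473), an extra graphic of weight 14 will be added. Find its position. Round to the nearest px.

y ≈ 212

After adding the extra graphic, total weight = 2 + 9 + 4 + 7 + 6 + 14 = 42.
Along y: (16902 + 14·y) / 42 = 473 (existing moment 2·669 + 9·382 + 4·328 + 7·812 + 6·855 = 16902) ⇒ y = (19866 − 16902) / 14 ≈ 211.71.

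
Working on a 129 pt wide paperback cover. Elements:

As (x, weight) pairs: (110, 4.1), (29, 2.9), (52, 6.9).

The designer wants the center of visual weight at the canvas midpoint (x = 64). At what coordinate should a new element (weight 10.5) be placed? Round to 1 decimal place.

After adding the new element, total weight = 4.1 + 2.9 + 6.9 + 10.5 = 24.4.
x: target moment 24.4×64 = 1561.6; current 4.1·110 + 2.9·29 + 6.9·52 = 893.9; the new element supplies 667.7, so x = 667.7/10.5 ≈ 63.59.

x ≈ 63.6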